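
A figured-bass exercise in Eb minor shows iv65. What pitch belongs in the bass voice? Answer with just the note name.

Cb

iv in Eb minor has root Ab; the chord is Ab-Cb-Eb-Gb.
The figure 65 means first inversion — the third is in the bass.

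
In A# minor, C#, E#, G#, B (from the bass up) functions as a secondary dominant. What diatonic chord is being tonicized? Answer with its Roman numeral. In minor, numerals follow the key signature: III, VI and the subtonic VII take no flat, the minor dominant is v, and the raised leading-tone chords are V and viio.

The chord is a dominant seventh chord on C#.
A dominant resolves down a perfect fifth: C# → F#. In A# minor, F# is scale degree 6, i.e. VI.

VI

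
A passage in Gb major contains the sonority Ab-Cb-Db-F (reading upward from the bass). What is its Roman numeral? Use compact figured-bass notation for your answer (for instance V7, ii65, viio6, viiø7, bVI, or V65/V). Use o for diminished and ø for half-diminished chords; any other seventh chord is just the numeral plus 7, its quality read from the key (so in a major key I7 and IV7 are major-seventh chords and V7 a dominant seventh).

V43

The pitches Db-F-Ab-Cb form a dominant seventh chord rooted on Db.
Db is scale degree 5 in Gb major, and a dominant seventh chord on that degree is written V7.
With Ab in the bass the chord is in second inversion, so the figured bass is 43.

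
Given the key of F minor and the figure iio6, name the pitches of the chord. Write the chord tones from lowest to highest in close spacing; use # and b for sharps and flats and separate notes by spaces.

In F minor, scale degree 2 is G, and the diatonic chord built there is a diminished triad.
Stacking thirds from G gives G-Bb-Db.
The figured bass 6 indicates first inversion, placing the third (Bb) in the bass: Bb-Db-G.

Bb Db G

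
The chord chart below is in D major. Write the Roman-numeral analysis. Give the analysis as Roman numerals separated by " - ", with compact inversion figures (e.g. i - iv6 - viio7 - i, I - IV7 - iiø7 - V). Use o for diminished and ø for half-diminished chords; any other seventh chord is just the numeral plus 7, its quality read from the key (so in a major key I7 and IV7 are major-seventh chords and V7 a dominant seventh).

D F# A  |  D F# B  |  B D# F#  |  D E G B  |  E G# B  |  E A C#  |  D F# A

I - vi6 - V/ii - ii42 - V/V - V64 - I

D-F#-A: root D is the tonic; major triad there is I.
D-F#-B has root B, degree 6 in D major, so vi6.
B-D#-F# is the secondary dominant of ii (major triad on B): V/ii.
D-E-G-B: root E is the supertonic; minor seventh chord there is ii42.
E-G#-B: a major triad on E, the applied dominant of V → V/V.
E-A-C#: major triad on A = scale degree 5 → V64.
D-F#-A: root D is the tonic; major triad there is I.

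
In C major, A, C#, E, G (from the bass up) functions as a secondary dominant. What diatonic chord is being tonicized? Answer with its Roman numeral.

ii

The chord is a dominant seventh chord on A.
A dominant resolves down a perfect fifth: A → D. In C major, D is scale degree 2, i.e. ii.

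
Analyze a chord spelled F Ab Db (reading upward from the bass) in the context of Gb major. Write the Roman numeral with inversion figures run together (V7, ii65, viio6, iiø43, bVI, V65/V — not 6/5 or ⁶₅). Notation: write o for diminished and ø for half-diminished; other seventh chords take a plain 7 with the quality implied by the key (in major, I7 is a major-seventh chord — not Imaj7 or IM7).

Stacked in thirds the chord is Db-F-Ab: a major triad on Db.
Db is scale degree 5 in Gb major, and a major triad on that degree is written V.
With F in the bass the chord is in first inversion, so the figured bass is 6.

V6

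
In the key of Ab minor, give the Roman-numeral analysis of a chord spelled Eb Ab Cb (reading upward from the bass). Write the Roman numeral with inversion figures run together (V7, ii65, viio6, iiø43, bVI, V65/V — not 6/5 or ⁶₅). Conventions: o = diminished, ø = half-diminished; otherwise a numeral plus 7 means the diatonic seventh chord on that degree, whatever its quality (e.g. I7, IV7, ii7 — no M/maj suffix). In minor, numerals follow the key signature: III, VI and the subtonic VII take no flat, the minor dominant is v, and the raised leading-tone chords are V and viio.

Stacked in thirds the chord is Ab-Cb-Eb: a minor triad on Ab.
In Ab minor, Ab is the tonic; the diatonic minor triad there is i.
With Eb in the bass the chord is in second inversion, so the figured bass is 64.

i64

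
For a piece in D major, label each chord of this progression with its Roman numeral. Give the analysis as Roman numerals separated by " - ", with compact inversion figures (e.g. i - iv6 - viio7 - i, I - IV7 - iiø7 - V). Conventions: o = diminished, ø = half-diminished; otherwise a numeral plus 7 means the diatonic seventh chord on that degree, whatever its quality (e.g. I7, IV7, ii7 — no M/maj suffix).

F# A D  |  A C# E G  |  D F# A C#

I6 - V7 - I7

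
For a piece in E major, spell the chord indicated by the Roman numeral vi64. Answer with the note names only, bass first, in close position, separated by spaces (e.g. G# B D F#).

G# C# E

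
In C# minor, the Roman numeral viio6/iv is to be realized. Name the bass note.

The applied chord viio6/iv is rooted on E#: E#-G#-B.
The figure 6 means first inversion — the third is in the bass.

G#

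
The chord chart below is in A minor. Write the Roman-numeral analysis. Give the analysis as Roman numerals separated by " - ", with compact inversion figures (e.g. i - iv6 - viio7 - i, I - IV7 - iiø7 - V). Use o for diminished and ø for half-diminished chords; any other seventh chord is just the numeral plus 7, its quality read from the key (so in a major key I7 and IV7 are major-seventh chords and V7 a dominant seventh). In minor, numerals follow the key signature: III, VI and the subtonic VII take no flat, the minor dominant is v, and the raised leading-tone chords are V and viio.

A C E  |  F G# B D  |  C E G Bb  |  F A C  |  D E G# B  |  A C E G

i - viio42 - V7/VI - VI - V42 - i7

A-C-E: minor triad on A = scale degree 1 → i.
F-G#-B-D: fully diminished seventh chord on G# = scale degree 7 → viio42.
C-E-G-Bb is the secondary dominant of VI (dominant seventh chord on C): V7/VI.
F-A-C: major triad on F = scale degree 6 → VI.
D-E-G#-B: dominant seventh chord on E = scale degree 5 → V42.
A-C-E-G has root A, degree 1 in A minor, so i7.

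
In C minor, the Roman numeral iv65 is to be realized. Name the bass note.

Ab

iv in C minor has root F; the chord is F-Ab-C-Eb.
The figure 65 means first inversion — the third is in the bass.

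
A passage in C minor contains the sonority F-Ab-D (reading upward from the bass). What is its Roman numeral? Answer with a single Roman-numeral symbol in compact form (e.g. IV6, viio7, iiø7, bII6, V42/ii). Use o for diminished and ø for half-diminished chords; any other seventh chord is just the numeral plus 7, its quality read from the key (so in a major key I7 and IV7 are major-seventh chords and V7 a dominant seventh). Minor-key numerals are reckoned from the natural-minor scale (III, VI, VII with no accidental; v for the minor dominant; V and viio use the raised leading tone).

Stacked in thirds the chord is D-F-Ab: a diminished triad on D.
D is scale degree 2 in C minor, and a diminished triad on that degree is written iio.
With F in the bass the chord is in first inversion, so the figured bass is 6.

iio6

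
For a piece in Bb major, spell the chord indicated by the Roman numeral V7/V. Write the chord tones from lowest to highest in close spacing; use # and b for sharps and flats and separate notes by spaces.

V7/V is a secondary dominant — the dominant seventh of V. V in Bb major is F, so the applied chord's root is C, a perfect fifth above.
Building a dominant seventh chord on C gives C-E-G-Bb.

C E G Bb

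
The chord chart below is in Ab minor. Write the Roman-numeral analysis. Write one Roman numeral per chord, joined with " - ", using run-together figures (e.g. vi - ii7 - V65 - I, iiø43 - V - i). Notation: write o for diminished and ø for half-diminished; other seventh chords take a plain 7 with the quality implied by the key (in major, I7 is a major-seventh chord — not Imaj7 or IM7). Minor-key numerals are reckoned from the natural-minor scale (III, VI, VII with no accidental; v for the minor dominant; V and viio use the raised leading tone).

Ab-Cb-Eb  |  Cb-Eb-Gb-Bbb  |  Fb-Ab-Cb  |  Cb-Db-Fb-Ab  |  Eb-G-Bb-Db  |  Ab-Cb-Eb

i - V7/VI - VI - iv42 - V7 - i

Ab-Cb-Eb: root Ab is the tonic; minor triad there is i.
Cb-Eb-Gb-Bbb: a dominant seventh chord on Cb, the applied dominant of VI → V7/VI.
Fb-Ab-Cb: major triad on Fb = scale degree 6 → VI.
Cb-Db-Fb-Ab has root Db, degree 4 in Ab minor, so iv42.
Eb-G-Bb-Db: root Eb is the dominant; dominant seventh chord there is V7.
Ab-Cb-Eb: root Ab is the tonic; minor triad there is i.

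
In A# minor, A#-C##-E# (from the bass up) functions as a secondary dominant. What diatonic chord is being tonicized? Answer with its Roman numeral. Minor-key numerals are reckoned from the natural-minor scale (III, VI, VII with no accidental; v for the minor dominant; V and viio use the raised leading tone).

The chord is a major triad on A#.
A dominant resolves down a perfect fifth: A# → D#. In A# minor, D# is scale degree 4, i.e. iv.

iv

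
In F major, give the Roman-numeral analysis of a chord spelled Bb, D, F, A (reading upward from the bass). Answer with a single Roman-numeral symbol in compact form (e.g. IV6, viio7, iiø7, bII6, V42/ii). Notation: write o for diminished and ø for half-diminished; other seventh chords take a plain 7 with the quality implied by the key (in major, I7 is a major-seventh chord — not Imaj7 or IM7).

The pitches Bb-D-F-A form a major seventh chord rooted on Bb.
Bb is scale degree 4 in F major, and a major seventh chord on that degree is written IV7.

IV7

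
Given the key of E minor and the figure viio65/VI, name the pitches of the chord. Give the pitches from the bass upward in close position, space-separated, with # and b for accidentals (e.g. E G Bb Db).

D F Ab B

The slash marks an applied leading-tone chord: viio of VI. In E minor, VI is C, so the leading tone to it is B, a half step below.
Building a fully diminished seventh chord on B gives B-D-F-Ab.
With the 65 figure the chord is in first inversion; from the bass D upward in close position it reads D-F-Ab-B.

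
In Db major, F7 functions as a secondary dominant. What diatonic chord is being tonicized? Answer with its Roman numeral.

vi

The chord is a dominant seventh chord on F.
A dominant resolves down a perfect fifth: F → Bb. In Db major, Bb is scale degree 6, i.e. vi.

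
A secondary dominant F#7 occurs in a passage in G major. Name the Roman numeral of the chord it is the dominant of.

iii

The chord is a dominant seventh chord on F#.
A dominant resolves down a perfect fifth: F# → B. In G major, B is scale degree 3, i.e. iii.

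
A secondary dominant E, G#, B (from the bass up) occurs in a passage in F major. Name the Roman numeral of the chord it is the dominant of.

The chord is a major triad on E.
A dominant resolves down a perfect fifth: E → A. In F major, A is scale degree 3, i.e. iii.

iii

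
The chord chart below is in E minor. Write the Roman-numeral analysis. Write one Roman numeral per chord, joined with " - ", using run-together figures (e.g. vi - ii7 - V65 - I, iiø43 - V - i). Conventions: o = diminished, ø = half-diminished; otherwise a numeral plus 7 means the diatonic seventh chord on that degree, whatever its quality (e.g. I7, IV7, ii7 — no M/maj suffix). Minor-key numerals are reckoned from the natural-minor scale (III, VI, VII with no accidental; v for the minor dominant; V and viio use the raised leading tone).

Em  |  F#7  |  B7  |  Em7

Em: minor triad on E = scale degree 1 → i.
F#7: chromatic; F# is V of V, so V7/V.
B7: dominant seventh chord on B = scale degree 5 → V7.
Em7: root E is the tonic; minor seventh chord there is i7.

i - V7/V - V7 - i7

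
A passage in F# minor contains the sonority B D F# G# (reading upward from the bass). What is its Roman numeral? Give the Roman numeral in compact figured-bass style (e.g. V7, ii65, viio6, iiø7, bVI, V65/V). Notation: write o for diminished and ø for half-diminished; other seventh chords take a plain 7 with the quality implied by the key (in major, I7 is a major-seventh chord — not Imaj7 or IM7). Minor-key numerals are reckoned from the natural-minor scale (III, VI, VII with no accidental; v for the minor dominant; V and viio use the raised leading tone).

iiø65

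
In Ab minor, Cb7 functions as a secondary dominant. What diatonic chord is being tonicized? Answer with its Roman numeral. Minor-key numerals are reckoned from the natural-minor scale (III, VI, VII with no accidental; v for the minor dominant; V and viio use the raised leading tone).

The chord is a dominant seventh chord on Cb.
A dominant resolves down a perfect fifth: Cb → Fb. In Ab minor, Fb is scale degree 6, i.e. VI.

VI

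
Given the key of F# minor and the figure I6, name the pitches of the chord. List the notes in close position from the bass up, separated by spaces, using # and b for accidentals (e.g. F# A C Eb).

I6 is the major tonic (Picardy third), borrowed from the parallel major. In F# minor that root is F#.
So the chord is F#-A#-C#, a major triad.
The figured bass 6 indicates first inversion, placing the third (A#) in the bass: A#-C#-F#.

A# C# F#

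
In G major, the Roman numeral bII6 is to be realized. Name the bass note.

C

bII in G major has root Ab; the chord is Ab-C-Eb.
The figure 6 means first inversion — the third is in the bass.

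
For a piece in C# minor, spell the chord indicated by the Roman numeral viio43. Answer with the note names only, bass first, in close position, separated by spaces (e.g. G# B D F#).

F# A B# D#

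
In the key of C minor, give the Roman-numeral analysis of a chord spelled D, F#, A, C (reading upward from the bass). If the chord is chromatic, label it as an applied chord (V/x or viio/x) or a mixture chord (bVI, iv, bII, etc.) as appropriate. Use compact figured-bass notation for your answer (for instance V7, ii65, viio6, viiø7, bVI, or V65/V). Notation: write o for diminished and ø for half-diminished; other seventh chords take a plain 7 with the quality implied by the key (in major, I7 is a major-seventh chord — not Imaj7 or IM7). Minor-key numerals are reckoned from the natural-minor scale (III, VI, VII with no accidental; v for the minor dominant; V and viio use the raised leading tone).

V7/V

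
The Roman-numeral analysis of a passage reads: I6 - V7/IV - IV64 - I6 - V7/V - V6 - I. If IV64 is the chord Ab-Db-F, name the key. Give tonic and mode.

Ab major

The chord Db/Ab is a major triad rooted on Db; its label is IV64.
Counting down 3 scale steps from Db places the tonic on Ab; a major triad on degree 4 is diatonic only in major.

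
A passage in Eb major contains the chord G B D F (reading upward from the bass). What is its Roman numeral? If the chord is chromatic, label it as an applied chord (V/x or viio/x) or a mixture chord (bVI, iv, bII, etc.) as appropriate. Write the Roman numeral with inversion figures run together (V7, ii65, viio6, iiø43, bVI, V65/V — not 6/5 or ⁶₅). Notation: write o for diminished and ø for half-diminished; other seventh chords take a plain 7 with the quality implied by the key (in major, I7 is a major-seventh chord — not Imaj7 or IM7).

V7/vi

The pitches G-B-D-F form a dominant seventh chord rooted on G.
G is not a diatonic chord root with this quality in Eb major, but it lies a perfect fifth above C (vi), so the chord functions as an applied dominant of vi.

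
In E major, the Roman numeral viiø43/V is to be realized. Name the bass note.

E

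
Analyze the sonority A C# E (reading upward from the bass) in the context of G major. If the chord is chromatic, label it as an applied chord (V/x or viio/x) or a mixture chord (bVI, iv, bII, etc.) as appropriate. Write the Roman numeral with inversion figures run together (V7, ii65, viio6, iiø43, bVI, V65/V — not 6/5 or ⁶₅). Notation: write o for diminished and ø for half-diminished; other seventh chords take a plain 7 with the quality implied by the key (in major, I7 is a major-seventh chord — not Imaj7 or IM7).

V/V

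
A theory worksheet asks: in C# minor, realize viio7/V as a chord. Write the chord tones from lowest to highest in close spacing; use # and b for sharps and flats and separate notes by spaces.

The slash marks an applied leading-tone chord: viio of V. In C# minor, V is G#, so the leading tone to it is F##, a half step below.
Building a fully diminished seventh chord on F## gives F##-A#-C#-E.

F## A# C# E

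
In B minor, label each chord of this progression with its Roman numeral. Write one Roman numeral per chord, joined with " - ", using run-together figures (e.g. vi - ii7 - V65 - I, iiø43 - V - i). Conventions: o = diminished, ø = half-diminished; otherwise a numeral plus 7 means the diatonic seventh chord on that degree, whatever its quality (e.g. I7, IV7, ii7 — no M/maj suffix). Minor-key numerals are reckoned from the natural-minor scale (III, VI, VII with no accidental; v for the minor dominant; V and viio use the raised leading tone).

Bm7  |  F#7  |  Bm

i7 - V7 - i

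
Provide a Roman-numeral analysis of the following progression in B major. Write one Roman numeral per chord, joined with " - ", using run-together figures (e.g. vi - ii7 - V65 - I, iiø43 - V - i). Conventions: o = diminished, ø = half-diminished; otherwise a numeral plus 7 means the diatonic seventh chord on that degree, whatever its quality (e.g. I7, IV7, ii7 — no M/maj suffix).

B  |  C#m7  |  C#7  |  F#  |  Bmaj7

I - ii7 - V7/V - V - I7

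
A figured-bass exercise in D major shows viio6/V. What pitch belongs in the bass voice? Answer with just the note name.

The applied chord viio6/V is rooted on G#: G#-B-D.
The figure 6 means first inversion — the third is in the bass.

B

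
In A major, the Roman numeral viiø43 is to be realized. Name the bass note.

viiø in A major has root G#; the chord is G#-B-D-F#.
The figure 43 means second inversion — the fifth is in the bass.

D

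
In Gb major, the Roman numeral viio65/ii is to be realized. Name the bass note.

Bb

The applied chord viio65/ii is rooted on G: G-Bb-Db-Fb.
The figure 65 means first inversion — the third is in the bass.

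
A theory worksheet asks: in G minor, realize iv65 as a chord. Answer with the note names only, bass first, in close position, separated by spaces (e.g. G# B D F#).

Eb G Bb C

In G minor, scale degree 4 is C, and the diatonic chord built there is a minor seventh chord.
That chord is spelled C-Eb-G-Bb.
The figured bass 65 indicates first inversion, placing the third (Eb) in the bass: Eb-G-Bb-C.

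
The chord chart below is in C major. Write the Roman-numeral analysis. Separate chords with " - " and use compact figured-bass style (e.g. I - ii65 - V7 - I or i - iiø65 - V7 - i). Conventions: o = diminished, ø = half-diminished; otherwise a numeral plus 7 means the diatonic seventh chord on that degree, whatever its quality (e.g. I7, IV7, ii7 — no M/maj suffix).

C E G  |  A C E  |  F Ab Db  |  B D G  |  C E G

C-E-G: root C is the tonic; major triad there is I.
A-C-E: minor triad on A = scale degree 6 → vi.
F-Ab-Db: Db with this quality isn't in the key; a major triad on b2 is the Neapolitan sixth, bII6 (third, F, in the bass — hence the 6).
B-D-G has root G, degree 5 in C major, so V6.
C-E-G: major triad on C = scale degree 1 → I.

I - vi - bII6 - V6 - I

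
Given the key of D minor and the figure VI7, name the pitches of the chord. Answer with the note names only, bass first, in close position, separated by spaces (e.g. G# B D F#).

Bb D F A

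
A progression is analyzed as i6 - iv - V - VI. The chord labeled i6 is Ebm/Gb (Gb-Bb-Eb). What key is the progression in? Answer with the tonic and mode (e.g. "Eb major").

Eb minor

The chord Ebm/Gb is a minor triad rooted on Eb; its label is i6.
If Eb is scale degree 1 and the mode makes that degree carry a minor triad, the tonic is Eb and the mode is minor.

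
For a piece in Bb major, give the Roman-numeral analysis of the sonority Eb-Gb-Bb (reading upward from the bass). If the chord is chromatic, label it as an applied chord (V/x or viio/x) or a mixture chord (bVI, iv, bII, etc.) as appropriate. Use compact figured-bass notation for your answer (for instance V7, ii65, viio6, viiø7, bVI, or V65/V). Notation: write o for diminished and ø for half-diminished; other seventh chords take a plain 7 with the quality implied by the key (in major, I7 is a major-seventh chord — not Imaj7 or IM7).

iv

Stacked in thirds the chord is Eb-Gb-Bb: a minor triad on Eb.
Eb is the fourth degree of Bb major. This is the minor subdominant, borrowed from the parallel minor.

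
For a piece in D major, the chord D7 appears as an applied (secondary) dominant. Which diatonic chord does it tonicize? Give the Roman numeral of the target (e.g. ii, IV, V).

IV

The chord is a dominant seventh chord on D.
A dominant resolves down a perfect fifth: D → G. In D major, G is scale degree 4, i.e. IV.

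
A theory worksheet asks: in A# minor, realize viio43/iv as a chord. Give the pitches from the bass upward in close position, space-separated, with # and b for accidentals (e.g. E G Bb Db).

viio43/iv is a secondary leading-tone chord. The target iv is D# in A# minor; the applied chord is rooted a semitone below, on C##.
Building a fully diminished seventh chord on C## gives C##-E#-G#-B.
With the 43 figure the chord is in second inversion; from the bass G# upward in close position it reads G#-B-C##-E#.

G# B C## E#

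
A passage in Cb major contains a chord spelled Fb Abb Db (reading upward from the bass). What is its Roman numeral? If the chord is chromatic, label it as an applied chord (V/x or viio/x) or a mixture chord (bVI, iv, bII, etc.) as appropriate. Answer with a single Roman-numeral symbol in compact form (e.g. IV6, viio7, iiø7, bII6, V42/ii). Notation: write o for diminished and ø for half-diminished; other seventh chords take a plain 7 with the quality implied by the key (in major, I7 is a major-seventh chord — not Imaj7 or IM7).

The pitches Db-Fb-Abb form a diminished triad rooted on Db.
Db is the second degree of Cb major. This is the diminished supertonic triad, borrowed from the parallel minor.
With Fb in the bass the chord is in first inversion, so the figured bass is 6.

iio6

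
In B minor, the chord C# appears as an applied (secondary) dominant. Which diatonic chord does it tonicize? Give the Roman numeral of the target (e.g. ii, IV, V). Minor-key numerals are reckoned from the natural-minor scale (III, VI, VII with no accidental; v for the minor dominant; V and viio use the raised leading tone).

V

The chord is a major triad on C#.
A dominant resolves down a perfect fifth: C# → F#. In B minor, F# is scale degree 5, i.e. V.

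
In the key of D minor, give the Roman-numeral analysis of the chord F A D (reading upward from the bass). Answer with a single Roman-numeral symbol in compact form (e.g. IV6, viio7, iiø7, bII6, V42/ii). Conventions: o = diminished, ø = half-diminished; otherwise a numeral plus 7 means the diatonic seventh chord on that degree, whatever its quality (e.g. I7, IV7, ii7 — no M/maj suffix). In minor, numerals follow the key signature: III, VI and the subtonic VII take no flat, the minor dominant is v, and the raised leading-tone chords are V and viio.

i6

The pitches D-F-A form a minor triad rooted on D.
D is scale degree 1 in D minor, and a minor triad on that degree is written i.
With F in the bass the chord is in first inversion, so the figured bass is 6.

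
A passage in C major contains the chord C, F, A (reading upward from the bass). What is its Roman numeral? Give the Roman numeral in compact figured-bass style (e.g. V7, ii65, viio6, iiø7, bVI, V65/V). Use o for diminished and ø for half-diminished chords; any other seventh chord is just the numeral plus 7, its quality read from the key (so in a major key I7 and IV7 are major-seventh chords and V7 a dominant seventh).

The pitches F-A-C form a major triad rooted on F.
In C major, F is the subdominant; the diatonic major triad there is IV.
With C in the bass the chord is in second inversion, so the figured bass is 64.

IV64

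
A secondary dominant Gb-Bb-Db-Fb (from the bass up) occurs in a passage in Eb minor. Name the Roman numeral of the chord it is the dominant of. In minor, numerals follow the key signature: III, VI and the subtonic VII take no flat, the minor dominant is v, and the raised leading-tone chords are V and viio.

VI

The chord is a dominant seventh chord on Gb.
A dominant resolves down a perfect fifth: Gb → Cb. In Eb minor, Cb is scale degree 6, i.e. VI.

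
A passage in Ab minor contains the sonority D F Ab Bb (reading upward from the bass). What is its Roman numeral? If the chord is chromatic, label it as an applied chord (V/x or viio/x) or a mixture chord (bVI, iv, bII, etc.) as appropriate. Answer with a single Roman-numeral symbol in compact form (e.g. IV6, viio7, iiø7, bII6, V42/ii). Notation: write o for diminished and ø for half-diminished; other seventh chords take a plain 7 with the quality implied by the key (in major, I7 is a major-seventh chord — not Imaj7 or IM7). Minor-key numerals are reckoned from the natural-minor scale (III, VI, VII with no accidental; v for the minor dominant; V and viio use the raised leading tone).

V65/V

The pitches Bb-D-F-Ab form a dominant seventh chord rooted on Bb.
Bb is not a diatonic chord root with this quality in Ab minor, but it lies a perfect fifth above Eb (V), so the chord functions as an applied dominant of V.
With D in the bass the chord is in first inversion, so the figured bass is 65.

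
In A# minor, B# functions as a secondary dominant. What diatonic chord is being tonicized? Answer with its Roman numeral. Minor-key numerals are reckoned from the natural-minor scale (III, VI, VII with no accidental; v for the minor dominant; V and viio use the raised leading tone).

V

The chord is a major triad on B#.
A dominant resolves down a perfect fifth: B# → E#. In A# minor, E# is scale degree 5, i.e. V.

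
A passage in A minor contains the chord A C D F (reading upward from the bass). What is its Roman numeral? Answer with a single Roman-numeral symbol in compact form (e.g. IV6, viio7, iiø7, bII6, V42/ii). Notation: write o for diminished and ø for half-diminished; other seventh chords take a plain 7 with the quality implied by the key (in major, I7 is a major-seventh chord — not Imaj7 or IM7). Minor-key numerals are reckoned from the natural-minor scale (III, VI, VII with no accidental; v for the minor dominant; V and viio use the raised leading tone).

The pitches D-F-A-C form a minor seventh chord rooted on D.
D is scale degree 4 in A minor, and a minor seventh chord on that degree is written iv7.
With A in the bass the chord is in second inversion, so the figured bass is 43.

iv43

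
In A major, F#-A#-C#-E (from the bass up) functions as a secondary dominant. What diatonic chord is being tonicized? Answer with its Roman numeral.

The chord is a dominant seventh chord on F#.
A dominant resolves down a perfect fifth: F# → B. In A major, B is scale degree 2, i.e. ii.

ii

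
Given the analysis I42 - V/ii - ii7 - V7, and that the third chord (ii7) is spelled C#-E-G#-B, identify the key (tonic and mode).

ii7 is given as C#-E-G#-B — a minor seventh chord with root C#.
If C# is scale degree 2 and the mode makes that degree carry a minor seventh chord, the tonic is B and the mode is major.

B major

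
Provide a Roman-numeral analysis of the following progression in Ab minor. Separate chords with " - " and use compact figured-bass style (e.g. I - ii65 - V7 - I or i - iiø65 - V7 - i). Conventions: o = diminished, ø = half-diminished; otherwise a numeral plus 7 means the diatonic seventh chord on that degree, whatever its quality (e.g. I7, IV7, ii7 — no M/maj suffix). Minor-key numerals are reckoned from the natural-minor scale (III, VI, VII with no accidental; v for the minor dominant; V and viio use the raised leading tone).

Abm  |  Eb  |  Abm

Abm: root Ab is the tonic; minor triad there is i.
Eb: major triad on Eb = scale degree 5 → V.
Abm: root Ab is the tonic; minor triad there is i.

i - V - i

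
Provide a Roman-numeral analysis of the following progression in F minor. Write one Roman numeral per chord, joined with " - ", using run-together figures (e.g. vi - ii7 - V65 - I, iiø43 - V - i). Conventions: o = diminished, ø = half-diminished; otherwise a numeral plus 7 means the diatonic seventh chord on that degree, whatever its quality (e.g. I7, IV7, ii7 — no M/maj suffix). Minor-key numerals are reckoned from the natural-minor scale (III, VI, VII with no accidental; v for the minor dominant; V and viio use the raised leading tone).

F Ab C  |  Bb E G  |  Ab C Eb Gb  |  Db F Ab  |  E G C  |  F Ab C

i - viio64 - V7/VI - VI - V6 - i

F-Ab-C: root F is the tonic; minor triad there is i.
Bb-E-G: root E is the leading tone; diminished triad there is viio64.
Ab-C-Eb-Gb: a dominant seventh chord on Ab, the applied dominant of VI → V7/VI.
Db-F-Ab: major triad on Db = scale degree 6 → VI.
E-G-C has root C, degree 5 in F minor, so V6.
F-Ab-C: root F is the tonic; minor triad there is i.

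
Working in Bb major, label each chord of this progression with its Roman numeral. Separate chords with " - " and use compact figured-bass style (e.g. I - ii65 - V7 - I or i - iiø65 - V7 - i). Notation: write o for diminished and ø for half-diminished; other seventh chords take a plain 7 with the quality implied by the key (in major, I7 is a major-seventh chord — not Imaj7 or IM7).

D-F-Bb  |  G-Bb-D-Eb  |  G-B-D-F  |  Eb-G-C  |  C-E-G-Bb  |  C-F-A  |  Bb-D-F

I6 - IV65 - V7/ii - ii6 - V7/V - V64 - I

D-F-Bb: root Bb is the tonic; major triad there is I6.
G-Bb-D-Eb: root Eb is the subdominant; major seventh chord there is IV65.
G-B-D-F: a dominant seventh chord on G, the applied dominant of ii → V7/ii.
Eb-G-C has root C, degree 2 in Bb major, so ii6.
C-E-G-Bb: chromatic; C is V of V, so V7/V.
C-F-A: major triad on F = scale degree 5 → V64.
Bb-D-F: root Bb is the tonic; major triad there is I.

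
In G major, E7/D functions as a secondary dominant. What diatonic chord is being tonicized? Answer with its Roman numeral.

ii

The chord is a dominant seventh chord on E.
A dominant resolves down a perfect fifth: E → A. In G major, A is scale degree 2, i.e. ii.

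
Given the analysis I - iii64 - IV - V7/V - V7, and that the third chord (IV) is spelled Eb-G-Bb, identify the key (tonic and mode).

Bb major

The anchor chord is a major triad on Eb, labeled IV.
IV on Eb implies Eb is the subdominant; that puts the tonic at Bb, and the uppercase numeral fits major mode.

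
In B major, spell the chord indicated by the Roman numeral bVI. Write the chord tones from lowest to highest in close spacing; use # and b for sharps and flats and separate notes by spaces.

bVI is a major triad on the lowered sixth degree, borrowed from the parallel minor. In B major that root is G.
So the chord is G-B-D, a major triad.

G B D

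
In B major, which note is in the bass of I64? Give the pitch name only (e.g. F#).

I in B major has root B; the chord is B-D#-F#.
The figure 64 means second inversion — the fifth is in the bass.

F#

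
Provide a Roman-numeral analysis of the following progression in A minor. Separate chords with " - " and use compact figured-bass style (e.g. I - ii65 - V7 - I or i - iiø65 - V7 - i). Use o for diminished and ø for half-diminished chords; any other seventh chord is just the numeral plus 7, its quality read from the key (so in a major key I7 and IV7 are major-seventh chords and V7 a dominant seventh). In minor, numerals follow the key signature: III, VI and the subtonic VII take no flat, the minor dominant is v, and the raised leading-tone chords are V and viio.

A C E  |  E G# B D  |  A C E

i - V7 - i

A-C-E has root A, degree 1 in A minor, so i.
E-G#-B-D has root E, degree 5 in A minor, so V7.
A-C-E: minor triad on A = scale degree 1 → i.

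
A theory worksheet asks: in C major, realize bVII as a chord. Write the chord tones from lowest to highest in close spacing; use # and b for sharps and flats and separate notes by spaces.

Bb D F

Scale degree 7 in C major is B; lowering it a half step gives Bb. bVII is a major triad on the lowered seventh degree (the subtonic), borrowed from the parallel minor.
So the chord is Bb-D-F, a major triad.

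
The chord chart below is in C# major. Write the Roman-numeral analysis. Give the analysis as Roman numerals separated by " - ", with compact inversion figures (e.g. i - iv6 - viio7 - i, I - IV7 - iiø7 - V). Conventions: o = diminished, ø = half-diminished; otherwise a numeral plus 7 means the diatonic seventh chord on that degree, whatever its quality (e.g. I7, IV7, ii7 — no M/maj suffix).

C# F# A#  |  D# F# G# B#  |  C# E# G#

IV64 - V43 - I

C#-F#-A#: root F# is the subdominant; major triad there is IV64.
D#-F#-G#-B#: dominant seventh chord on G# = scale degree 5 → V43.
C#-E#-G#: root C# is the tonic; major triad there is I.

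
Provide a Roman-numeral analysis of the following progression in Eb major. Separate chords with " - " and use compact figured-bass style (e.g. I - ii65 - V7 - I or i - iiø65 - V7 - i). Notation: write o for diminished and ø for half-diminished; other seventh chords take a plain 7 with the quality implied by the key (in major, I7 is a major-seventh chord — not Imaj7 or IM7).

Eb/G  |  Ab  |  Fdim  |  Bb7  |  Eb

I6 - IV - iio - V7 - I

Eb/G: major triad on Eb = scale degree 1 → I6.
Ab: major triad on Ab = scale degree 4 → IV.
Fdim is non-diatonic — iio, a mixture chord from Eb minor.
Bb7 has root Bb, degree 5 in Eb major, so V7.
Eb: major triad on Eb = scale degree 1 → I.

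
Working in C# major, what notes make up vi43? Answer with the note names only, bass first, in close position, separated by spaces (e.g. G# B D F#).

E# G# A# C#

The numeral's case and figure indicate a minor seventh chord. In C# major its root, the sixth degree, is A#.
That chord is spelled A#-C#-E#-G#.
With the 43 figure the chord is in second inversion; from the bass E# upward in close position it reads E#-G#-A#-C#.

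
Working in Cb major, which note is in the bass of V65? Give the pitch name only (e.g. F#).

Bb

V in Cb major has root Gb; the chord is Gb-Bb-Db-Fb.
The figure 65 means first inversion — the third is in the bass.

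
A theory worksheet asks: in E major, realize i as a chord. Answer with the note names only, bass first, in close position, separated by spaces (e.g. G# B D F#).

E G B

i is the minor tonic, borrowed from the parallel minor. In E major that root is E.
So the chord is E-G-B.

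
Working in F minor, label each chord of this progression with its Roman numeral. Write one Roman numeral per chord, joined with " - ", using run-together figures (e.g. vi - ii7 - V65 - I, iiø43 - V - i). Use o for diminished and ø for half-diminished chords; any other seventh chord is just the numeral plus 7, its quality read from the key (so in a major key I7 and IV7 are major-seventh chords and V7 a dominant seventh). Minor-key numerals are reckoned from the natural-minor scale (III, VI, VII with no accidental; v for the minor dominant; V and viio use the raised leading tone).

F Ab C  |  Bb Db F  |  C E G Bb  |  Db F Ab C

F-Ab-C has root F, degree 1 in F minor, so i.
Bb-Db-F: minor triad on Bb = scale degree 4 → iv.
C-E-G-Bb has root C, degree 5 in F minor, so V7.
Db-F-Ab-C: root Db is the submediant; major seventh chord there is VI7.

i - iv - V7 - VI7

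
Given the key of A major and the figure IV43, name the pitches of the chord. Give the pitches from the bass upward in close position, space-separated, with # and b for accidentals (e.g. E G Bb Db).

A C# D F#

In A major, the subdominant is D, and the diatonic chord built there is a major seventh chord.
Stacking thirds from D gives D-F#-A-C#.
With the 43 figure the chord is in second inversion; from the bass A upward in close position it reads A-C#-D-F#.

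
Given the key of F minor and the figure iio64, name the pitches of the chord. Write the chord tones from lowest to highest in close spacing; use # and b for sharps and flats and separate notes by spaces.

Db G Bb

In F minor, scale degree 2 is G, and the diatonic chord built there is a diminished triad.
That chord is spelled G-Bb-Db.
With the 64 figure the chord is in second inversion; from the bass Db upward in close position it reads Db-G-Bb.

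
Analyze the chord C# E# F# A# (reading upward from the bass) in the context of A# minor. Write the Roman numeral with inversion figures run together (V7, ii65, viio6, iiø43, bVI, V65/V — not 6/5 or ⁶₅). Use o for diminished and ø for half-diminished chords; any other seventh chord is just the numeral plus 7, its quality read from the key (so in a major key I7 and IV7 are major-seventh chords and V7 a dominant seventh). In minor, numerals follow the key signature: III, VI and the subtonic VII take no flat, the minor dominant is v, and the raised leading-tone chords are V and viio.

VI43

Stacked in thirds the chord is F#-A#-C#-E#: a major seventh chord on F#.
In A# minor, F# is the submediant; the diatonic major seventh chord there is VI7.
With C# in the bass the chord is in second inversion, so the figured bass is 43.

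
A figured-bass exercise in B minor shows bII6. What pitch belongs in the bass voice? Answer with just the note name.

E

bII in B minor has root C; the chord is C-E-G.
The figure 6 means first inversion — the third is in the bass.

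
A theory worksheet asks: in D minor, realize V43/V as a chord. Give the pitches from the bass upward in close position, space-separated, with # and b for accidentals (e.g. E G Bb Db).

V43/V is a secondary dominant — the dominant seventh of V. V in D minor is A, so the applied chord's root is E, a perfect fifth above.
Building a dominant seventh chord on E gives E-G#-B-D.
With the 43 figure the chord is in second inversion; from the bass B upward in close position it reads B-D-E-G#.

B D E G#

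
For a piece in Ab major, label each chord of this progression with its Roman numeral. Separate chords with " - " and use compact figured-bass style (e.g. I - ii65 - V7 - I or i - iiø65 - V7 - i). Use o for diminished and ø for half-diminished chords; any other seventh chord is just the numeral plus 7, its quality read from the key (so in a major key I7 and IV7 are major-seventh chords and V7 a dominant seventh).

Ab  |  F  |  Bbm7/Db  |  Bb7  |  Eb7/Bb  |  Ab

I - V/ii - ii65 - V7/V - V43 - I

Ab has root Ab, degree 1 in Ab major, so I.
F: chromatic; F is V of ii, so V/ii.
Bbm7/Db: root Bb is the supertonic; minor seventh chord there is ii65.
Bb7 is the secondary dominant of V (dominant seventh chord on Bb): V7/V.
Eb7/Bb: root Eb is the dominant; dominant seventh chord there is V43.
Ab: root Ab is the tonic; major triad there is I.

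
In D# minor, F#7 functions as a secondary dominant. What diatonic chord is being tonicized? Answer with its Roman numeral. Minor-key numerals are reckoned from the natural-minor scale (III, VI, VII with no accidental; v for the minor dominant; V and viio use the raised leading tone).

The chord is a dominant seventh chord on F#.
A dominant resolves down a perfect fifth: F# → B. In D# minor, B is scale degree 6, i.e. VI.

VI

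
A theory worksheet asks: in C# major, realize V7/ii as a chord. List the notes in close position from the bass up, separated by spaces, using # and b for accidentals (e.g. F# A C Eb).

A# C## E# G#

V7/ii is a secondary dominant — the dominant seventh of ii. ii in C# major is D#, so the applied chord's root is A#, a perfect fifth above.
Building a dominant seventh chord on A# gives A#-C##-E#-G#.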